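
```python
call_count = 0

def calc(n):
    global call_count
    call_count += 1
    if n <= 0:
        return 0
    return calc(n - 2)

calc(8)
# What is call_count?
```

Linear recursion stepping by 2: 5 calls from n=8 down to ≤0.

Answer: 5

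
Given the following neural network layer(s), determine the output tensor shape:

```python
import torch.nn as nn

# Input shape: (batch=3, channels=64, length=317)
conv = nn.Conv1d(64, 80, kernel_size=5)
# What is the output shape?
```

Input: (3, 64, 317) -> Output: (3, 80, 313)

Answer: (3, 80, 313)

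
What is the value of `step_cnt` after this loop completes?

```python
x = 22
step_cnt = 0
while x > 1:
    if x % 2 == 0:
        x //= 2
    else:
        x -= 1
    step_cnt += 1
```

Steps to reduce 22 to 1
`step_cnt` takes the values: 0 → 1 → 2 → 3 → 4 → 5 → 6

Answer: 6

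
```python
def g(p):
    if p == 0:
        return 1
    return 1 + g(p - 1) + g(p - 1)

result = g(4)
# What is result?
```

g(p) = 1 + 2·g(p-1), g(0)=1. Closed form: (1+1)·2^4 - 1 = 31.

Answer: 31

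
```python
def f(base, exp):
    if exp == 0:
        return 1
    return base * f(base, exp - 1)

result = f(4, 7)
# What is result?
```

f(4, 7) = 4 * 4 * 4 * 4 * 4 * 4 * 4 = 16384

Answer: 16384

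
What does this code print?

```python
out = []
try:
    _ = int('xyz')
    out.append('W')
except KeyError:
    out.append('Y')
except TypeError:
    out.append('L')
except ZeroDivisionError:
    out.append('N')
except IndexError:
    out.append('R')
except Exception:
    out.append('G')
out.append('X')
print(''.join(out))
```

Execution trace: 'G' (except Exception) → 'X' (after the try/except). Output: GX

Answer: GX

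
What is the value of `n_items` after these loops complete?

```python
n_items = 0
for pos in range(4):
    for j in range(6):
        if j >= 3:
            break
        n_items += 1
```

Inner breaks at 3, outer runs 4 times
`n_items` takes the values: 0 → 1 → 2 → 3 → 4 → 5 → 6 → 7 → 8 → 9 → 10 → 11 → 12

Answer: 12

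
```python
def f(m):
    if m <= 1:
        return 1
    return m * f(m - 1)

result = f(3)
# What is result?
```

f(3) = 3 * 2 * 1 = 6

Answer: 6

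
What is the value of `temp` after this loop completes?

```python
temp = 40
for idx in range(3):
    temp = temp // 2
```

Halve 3 times: 40 // 2^3 = 5
`temp` takes the values: 40 → 20 → 10 → 5

Answer: 5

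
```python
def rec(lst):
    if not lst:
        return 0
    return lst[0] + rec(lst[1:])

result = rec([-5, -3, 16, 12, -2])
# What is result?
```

(-5) + (-3) + 16 + 12 + (-2) + 0 = 18

Answer: 18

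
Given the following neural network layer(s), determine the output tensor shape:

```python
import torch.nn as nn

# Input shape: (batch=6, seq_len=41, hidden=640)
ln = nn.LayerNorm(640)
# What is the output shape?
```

Input: (6, 41, 640) -> Output: (6, 41, 640)

Answer: (6, 41, 640)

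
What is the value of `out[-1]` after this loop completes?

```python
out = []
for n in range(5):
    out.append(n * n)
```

Last element of squares 0 to 4
`out` takes the values: [] → [0] → [0, 1] → [0, 1, 4] → [0, 1, 4, 9] → [0, 1, 4, 9, 16]
So `out[-1]` = 16

Answer: 16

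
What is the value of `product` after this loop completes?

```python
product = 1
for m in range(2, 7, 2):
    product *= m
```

Product of even numbers 2 to 6
`product` takes the values: 1 → 2 → 8 → 48

Answer: 48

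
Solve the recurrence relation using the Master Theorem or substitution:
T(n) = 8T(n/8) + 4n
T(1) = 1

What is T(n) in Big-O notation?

By Master Theorem: a=8, b=8, f(n)=4n. Since log_8(8) = 1 and f(n) = Θ(n^1), Case 2 applies. T(n) = O(n log n).

Answer: O(n log n)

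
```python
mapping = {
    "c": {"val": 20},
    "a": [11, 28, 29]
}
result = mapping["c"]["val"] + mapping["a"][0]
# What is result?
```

Trace:
`mapping = { ...` → mapping = {'c': {'val': 20}, 'a': [11, 28, 29]}
`result = mapping["c"]["val"] + mapping["a"][0]` → result = 31
So result = 31

Answer: 31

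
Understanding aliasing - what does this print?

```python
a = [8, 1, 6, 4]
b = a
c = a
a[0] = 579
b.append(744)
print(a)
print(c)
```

Key concept: multiple aliases.
Step by step:
`a = [8, 1, 6, 4]` → a = [8, 1, 6, 4]
`b = a` → b = [8, 1, 6, 4] (same object as a)
`c = a` → c = [8, 1, 6, 4] (same object as a, b)
`a[0] = 579` → a = [579, 1, 6, 4] (same object as b, c); b = [579, 1, 6, 4] (same object as a, c); c = [579, 1, 6, 4] (same object as a, b)
`b.append(744)` → a = [579, 1, 6, 4, 744] (same object as b, c); b = [579, 1, 6, 4, 744] (same object as a, c); c = [579, 1, 6, 4, 744] (same object as a, b)
`print(a)` → prints [579, 1, 6, 4, 744]
`print(c)` → prints [579, 1, 6, 4, 744]

Answer:
[579, 1, 6, 4, 744]
[579, 1, 6, 4, 744]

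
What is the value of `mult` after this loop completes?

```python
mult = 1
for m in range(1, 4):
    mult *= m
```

3! = 6
`mult` takes the values: 1 → 2 → 6

Answer: 6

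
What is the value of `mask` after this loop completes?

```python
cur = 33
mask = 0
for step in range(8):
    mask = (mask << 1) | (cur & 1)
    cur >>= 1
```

Reverse lowest 8 bits of 33
`mask` takes the values: 0 → 1 → 2 → 4 → 8 → 16 → 33 → 66 → 132

Answer: 132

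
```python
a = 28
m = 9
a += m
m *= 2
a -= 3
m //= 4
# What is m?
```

Trace:
`a = 28` → a = 28
`m = 9` → m = 9
`a += m` → a = 37
`m *= 2` → m = 18
`a -= 3` → a = 34
`m //= 4` → m = 4
So m = 4

Answer: 4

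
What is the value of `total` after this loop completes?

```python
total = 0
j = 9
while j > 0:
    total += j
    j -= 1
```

Sum 9 down to 1
`total` takes the values: 0 → 9 → 17 → 24 → 30 → 35 → 39 → 42 → 44 → 45

Answer: 45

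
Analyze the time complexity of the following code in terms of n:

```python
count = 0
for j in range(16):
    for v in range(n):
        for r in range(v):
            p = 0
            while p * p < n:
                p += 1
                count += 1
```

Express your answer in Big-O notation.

Each loop level contributes: 1 × n × n × √n. Multiplying the contributions gives O(n^2√n).

Answer: O(n^2√n)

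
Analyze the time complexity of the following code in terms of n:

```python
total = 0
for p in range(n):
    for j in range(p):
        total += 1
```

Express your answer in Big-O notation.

Each loop level contributes: n × n. Multiplying the contributions gives O(n^2).

Answer: O(n^2)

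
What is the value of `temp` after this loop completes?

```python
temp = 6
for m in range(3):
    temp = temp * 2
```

Multiply by 2, 3 times: 6 * 2^3 = 48
`temp` takes the values: 6 → 12 → 24 → 48

Answer: 48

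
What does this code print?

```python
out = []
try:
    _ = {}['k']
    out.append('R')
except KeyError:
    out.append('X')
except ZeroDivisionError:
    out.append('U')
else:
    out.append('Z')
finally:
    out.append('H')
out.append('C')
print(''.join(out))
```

Execution trace: 'X' (except KeyError) → 'H' (finally) → 'C' (after the try/except). Output: XHC

Answer: XHC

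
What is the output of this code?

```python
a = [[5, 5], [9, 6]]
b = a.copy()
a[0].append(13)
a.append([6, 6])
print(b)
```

Key concept: shallow copy with nested lists.
Step by step:
`a = [[5, 5], [9, 6]]` → a = [[5, 5], [9, 6]]
`b = a.copy()` → b = [[5, 5], [9, 6]]
`a[0].append(13)` → a = [[5, 5, 13], [9, 6]]; b = [[5, 5, 13], [9, 6]]
`a.append([6, 6])` → a = [[5, 5, 13], [9, 6], [6, 6]]
`print(b)` → prints [[5, 5, 13], [9, 6]]

Answer: [[5, 5, 13], [9, 6]]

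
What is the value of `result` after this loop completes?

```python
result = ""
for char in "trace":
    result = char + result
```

Reverse 'trace'
`result` takes the values: "" → "t" → "rt" → "art" → "cart" → "ecart"

Answer: "ecart"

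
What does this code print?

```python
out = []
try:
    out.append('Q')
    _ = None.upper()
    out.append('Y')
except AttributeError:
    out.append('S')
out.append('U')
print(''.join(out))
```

Execution trace: 'Q' (try body) → 'S' (except AttributeError) → 'U' (after the try/except). Output: QSU

Answer: QSU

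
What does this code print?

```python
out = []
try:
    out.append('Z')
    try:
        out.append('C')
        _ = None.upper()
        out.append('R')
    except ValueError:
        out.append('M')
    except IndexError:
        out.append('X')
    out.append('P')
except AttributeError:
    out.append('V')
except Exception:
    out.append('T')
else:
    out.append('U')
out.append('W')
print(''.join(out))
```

Execution trace: 'Z' (try body) → 'C' (inner try body) → 'V' (except AttributeError) → 'W' (after the try/except). Output: ZCVW

Answer: ZCVW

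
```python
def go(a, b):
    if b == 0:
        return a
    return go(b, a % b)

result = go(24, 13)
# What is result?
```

go(24, 13) -> go(13, 11) -> go(11, 2) -> go(2, 1) -> go(1, 0) -> 1

Answer: 1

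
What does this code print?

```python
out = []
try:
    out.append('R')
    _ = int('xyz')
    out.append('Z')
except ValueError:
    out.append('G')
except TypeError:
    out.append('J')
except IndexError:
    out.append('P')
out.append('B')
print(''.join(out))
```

Execution trace: 'R' (try body) → 'G' (except ValueError) → 'B' (after the try/except). Output: RGB

Answer: RGB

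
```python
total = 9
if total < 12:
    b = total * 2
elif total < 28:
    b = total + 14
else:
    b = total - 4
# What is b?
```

Trace:
`total = 9` → total = 9
`if total < 12: ...` → total < 12 is True → b = 18
So b = 18

Answer: 18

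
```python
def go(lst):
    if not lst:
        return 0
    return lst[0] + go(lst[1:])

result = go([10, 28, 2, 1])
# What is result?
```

10 + 28 + 2 + 1 + 0 = 41

Answer: 41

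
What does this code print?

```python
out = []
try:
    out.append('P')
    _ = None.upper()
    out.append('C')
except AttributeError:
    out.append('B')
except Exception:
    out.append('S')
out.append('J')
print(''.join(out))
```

Execution trace: 'P' (try body) → 'B' (except AttributeError) → 'J' (after the try/except). Output: PBJ

Answer: PBJ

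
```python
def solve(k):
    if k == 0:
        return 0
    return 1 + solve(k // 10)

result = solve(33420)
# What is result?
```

Count of digits of 33420: 5

Answer: 5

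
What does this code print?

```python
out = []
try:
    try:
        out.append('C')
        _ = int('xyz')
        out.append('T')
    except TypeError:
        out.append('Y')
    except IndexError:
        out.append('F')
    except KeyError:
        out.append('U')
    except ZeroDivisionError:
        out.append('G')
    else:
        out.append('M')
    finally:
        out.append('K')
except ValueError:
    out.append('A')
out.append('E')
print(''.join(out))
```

Execution trace: 'C' (try body) → 'K' (finally) → 'A' (outer except ValueError) → 'E' (after the try/except). Output: CKAE

Answer: CKAE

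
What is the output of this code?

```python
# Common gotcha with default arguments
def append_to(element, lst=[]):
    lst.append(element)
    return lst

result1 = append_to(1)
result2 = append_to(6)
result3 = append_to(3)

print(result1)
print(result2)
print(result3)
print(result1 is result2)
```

Key concept: mutable default argument gotcha.
Step by step:
`result1 = append_to(1)` → result1 = [1]
`result2 = append_to(6)` → result1 = [1, 6] (same object as result2); result2 = [1, 6] (same object as result1)
`result3 = append_to(3)` → result1 = [1, 6, 3] (same object as result2, result3); result2 = [1, 6, 3] (same object as result1, result3); result3 = [1, 6, 3] (same object as result1, result2)
`print(result1)` → prints [1, 6, 3]
`print(result2)` → prints [1, 6, 3]
`print(result3)` → prints [1, 6, 3]
`print(result1 is result2)` → prints True

Answer:
[1, 6, 3]
[1, 6, 3]
[1, 6, 3]
True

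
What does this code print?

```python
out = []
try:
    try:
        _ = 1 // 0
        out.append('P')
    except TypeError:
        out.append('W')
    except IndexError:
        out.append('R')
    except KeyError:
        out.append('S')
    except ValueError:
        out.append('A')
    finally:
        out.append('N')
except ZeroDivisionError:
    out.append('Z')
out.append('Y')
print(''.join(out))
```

Execution trace: 'N' (finally) → 'Z' (outer except ZeroDivisionError) → 'Y' (after the try/except). Output: NZY

Answer: NZY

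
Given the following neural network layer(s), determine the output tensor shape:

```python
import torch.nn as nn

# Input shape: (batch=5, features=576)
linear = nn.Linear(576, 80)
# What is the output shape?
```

Input: (5, 576) -> Output: (5, 80)

Answer: (5, 80)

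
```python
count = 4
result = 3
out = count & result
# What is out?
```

Trace:
`count = 4` → count = 4
`result = 3` → result = 3
`out = count & result` → out = 0
So out = 0

Answer: 0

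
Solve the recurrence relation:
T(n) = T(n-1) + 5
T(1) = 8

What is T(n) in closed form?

Unrolling: T(n) = T(1) + 5·(n-1) = 8 + 5(n-1) = 5n + 3.

Answer: T(n) = 5n + 3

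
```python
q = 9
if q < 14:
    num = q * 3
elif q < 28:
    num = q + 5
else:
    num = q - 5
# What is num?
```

Trace:
`q = 9` → q = 9
`if q < 14: ...` → q < 14 is True → num = 27
So num = 27

Answer: 27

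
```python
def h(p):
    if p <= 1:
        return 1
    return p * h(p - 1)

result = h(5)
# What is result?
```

h(5) = 5 * 4 * 3 * 2 * 1 = 120

Answer: 120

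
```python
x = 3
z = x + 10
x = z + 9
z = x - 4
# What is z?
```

Trace:
`x = 3` → x = 3
`z = x + 10` → z = 13
`x = z + 9` → x = 22
`z = x - 4` → z = 18
So z = 18

Answer: 18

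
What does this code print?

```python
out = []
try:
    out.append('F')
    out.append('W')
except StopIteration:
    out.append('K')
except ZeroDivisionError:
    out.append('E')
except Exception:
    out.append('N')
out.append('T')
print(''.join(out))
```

Execution trace: 'F' (try body) → 'W' (try body, no exception) → 'T' (after the try/except). Output: FWT

Answer: FWT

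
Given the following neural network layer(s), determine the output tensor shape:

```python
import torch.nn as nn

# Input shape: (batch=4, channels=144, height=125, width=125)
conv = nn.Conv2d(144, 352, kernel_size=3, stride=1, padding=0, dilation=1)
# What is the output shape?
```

Input: (4, 144, 125, 125) -> Output: (4, 352, 123, 123)

Answer: (4, 352, 123, 123)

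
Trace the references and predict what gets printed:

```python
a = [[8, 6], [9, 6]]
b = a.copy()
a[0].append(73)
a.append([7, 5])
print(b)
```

Key concept: shallow copy with nested lists.
Step by step:
`a = [[8, 6], [9, 6]]` → a = [[8, 6], [9, 6]]
`b = a.copy()` → b = [[8, 6], [9, 6]]
`a[0].append(73)` → a = [[8, 6, 73], [9, 6]]; b = [[8, 6, 73], [9, 6]]
`a.append([7, 5])` → a = [[8, 6, 73], [9, 6], [7, 5]]
`print(b)` → prints [[8, 6, 73], [9, 6]]

Answer: [[8, 6, 73], [9, 6]]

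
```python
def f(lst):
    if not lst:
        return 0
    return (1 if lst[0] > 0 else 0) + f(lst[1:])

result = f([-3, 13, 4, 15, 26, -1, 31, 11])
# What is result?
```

Count of positive elements in [-3, 13, 4, 15, 26, -1, 31, 11] = 6

Answer: 6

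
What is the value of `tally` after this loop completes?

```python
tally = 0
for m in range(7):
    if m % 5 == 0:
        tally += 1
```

Count numbers divisible by 5 in range(7)
`tally` takes the values: 0 → 1 → 2

Answer: 2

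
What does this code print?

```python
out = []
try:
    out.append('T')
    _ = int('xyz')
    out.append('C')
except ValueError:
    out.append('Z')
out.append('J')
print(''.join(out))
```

Execution trace: 'T' (try body) → 'Z' (except ValueError) → 'J' (after the try/except). Output: TZJ

Answer: TZJ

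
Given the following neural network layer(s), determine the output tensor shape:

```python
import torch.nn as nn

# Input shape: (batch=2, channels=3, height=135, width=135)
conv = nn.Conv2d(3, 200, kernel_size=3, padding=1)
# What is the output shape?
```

Input: (2, 3, 135, 135) -> Output: (2, 200, 135, 135)

Answer: (2, 200, 135, 135)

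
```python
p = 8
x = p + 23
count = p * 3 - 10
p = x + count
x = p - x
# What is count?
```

Trace:
`p = 8` → p = 8
`x = p + 23` → x = 31
`count = p * 3 - 10` → count = 14
`p = x + count` → p = 45
`x = p - x` → x = 14
So count = 14

Answer: 14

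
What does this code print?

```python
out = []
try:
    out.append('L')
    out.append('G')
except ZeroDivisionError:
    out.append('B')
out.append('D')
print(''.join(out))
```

Execution trace: 'L' (try body) → 'G' (try body, no exception) → 'D' (after the try/except). Output: LGD

Answer: LGD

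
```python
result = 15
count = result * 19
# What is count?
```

Trace:
`result = 15` → result = 15
`count = result * 19` → count = 285
So count = 285

Answer: 285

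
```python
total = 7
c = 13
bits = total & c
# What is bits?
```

Trace:
`total = 7` → total = 7
`c = 13` → c = 13
`bits = total & c` → bits = 5
So bits = 5

Answer: 5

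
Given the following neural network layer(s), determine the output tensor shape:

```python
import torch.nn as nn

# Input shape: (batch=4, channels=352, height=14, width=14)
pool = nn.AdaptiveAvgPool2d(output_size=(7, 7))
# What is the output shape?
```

Input: (4, 352, 14, 14) -> Output: (4, 352, 7, 7)

Answer: (4, 352, 7, 7)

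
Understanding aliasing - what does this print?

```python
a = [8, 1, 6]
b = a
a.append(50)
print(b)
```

Key concept: basic list aliasing.
Step by step:
`a = [8, 1, 6]` → a = [8, 1, 6]
`b = a` → b = [8, 1, 6] (same object as a)
`a.append(50)` → a = [8, 1, 6, 50] (same object as b); b = [8, 1, 6, 50] (same object as a)
`print(b)` → prints [8, 1, 6, 50]

Answer: [8, 1, 6, 50]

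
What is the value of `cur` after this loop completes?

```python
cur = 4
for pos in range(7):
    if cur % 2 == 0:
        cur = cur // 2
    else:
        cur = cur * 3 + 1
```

Collatz-style transformation from 4
`cur` takes the values: 4 → 2 → 1 → 4 → 2 → 1 → 4 → 2

Answer: 2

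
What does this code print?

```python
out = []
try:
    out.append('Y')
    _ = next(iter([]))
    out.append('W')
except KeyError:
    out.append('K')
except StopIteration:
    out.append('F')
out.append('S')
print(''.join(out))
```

Execution trace: 'Y' (try body) → 'F' (except StopIteration) → 'S' (after the try/except). Output: YFS

Answer: YFS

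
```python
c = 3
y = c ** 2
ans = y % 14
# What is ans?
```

Trace:
`c = 3` → c = 3
`y = c ** 2` → y = 9
`ans = y % 14` → ans = 9
So ans = 9

Answer: 9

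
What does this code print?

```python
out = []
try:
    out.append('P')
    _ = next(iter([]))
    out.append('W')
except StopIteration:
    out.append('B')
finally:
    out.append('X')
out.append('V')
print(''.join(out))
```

Execution trace: 'P' (try body) → 'B' (except StopIteration) → 'X' (finally) → 'V' (after the try/except). Output: PBXV

Answer: PBXV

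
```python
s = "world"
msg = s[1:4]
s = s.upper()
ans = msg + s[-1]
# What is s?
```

Trace:
`s = "world"` → s = 'world'
`msg = s[1:4]` → msg = 'orl'
`s = s.upper()` → s = 'WORLD'
`ans = msg + s[-1]` → ans = 'orlD'
So s = 'WORLD'

Answer: 'WORLD'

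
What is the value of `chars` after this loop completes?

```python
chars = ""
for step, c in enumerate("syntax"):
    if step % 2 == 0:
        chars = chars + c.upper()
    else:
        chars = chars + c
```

Uppercase even positions in 'syntax'
`chars` takes the values: "" → "S" → "Sy" → "SyN" → "SyNt" → "SyNtA" → "SyNtAx"

Answer: "SyNtAx"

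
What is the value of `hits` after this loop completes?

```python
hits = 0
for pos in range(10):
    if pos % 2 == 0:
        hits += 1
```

Count numbers divisible by 2 in range(10)
`hits` takes the values: 0 → 1 → 2 → 3 → 4 → 5

Answer: 5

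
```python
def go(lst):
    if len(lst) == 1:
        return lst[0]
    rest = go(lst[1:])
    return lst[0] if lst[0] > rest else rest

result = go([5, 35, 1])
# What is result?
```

Recursive max over [5, 35, 1] = 35

Answer: 35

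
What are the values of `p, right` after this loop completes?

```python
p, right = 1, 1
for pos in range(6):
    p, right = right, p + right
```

Fibonacci: after 6 iterations
`p, right` takes the values: (1, 1) → (1, 2) → (2, 3) → (3, 5) → (5, 8) → (8, 13) → (13, 21)

Answer: 13, 21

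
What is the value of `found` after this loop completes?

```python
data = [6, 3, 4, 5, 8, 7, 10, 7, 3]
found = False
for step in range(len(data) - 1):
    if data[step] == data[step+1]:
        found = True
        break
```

Check consecutive duplicates in [6, 3, 4, 5, 8, 7, 10, 7, 3]
`found` takes the values: False

Answer: False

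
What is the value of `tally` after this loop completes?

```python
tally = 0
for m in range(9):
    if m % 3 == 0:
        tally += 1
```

Count numbers divisible by 3 in range(9)
`tally` takes the values: 0 → 1 → 2 → 3

Answer: 3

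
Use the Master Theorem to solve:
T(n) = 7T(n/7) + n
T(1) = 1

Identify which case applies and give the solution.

a=7, b=7, f(n)=n. log_7(7) = 1. Since c=1 = 1, Case 2 applies: T(n) = Θ(n^log_b(a) · log n) = O(n log n).

Answer: O(n log n) - Case 2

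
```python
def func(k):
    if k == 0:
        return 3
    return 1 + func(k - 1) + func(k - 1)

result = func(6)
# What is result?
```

func(k) = 1 + 2·func(k-1), func(0)=3. Closed form: (3+1)·2^6 - 1 = 255.

Answer: 255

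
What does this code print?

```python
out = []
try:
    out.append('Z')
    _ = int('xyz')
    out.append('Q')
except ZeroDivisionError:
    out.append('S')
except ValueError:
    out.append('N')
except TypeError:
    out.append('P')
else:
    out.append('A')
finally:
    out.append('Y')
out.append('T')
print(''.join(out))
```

Execution trace: 'Z' (try body) → 'N' (except ValueError) → 'Y' (finally) → 'T' (after the try/except). Output: ZNYT

Answer: ZNYT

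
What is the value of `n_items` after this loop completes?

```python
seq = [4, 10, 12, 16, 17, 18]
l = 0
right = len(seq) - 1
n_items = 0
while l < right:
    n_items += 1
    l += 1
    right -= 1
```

Iterations until pointers meet (list length 6)
`n_items` takes the values: 0 → 1 → 2 → 3

Answer: 3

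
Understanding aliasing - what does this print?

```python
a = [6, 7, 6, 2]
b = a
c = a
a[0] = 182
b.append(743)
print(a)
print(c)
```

Key concept: multiple aliases.
Step by step:
`a = [6, 7, 6, 2]` → a = [6, 7, 6, 2]
`b = a` → b = [6, 7, 6, 2] (same object as a)
`c = a` → c = [6, 7, 6, 2] (same object as a, b)
`a[0] = 182` → a = [182, 7, 6, 2] (same object as b, c); b = [182, 7, 6, 2] (same object as a, c); c = [182, 7, 6, 2] (same object as a, b)
`b.append(743)` → a = [182, 7, 6, 2, 743] (same object as b, c); b = [182, 7, 6, 2, 743] (same object as a, c); c = [182, 7, 6, 2, 743] (same object as a, b)
`print(a)` → prints [182, 7, 6, 2, 743]
`print(c)` → prints [182, 7, 6, 2, 743]

Answer:
[182, 7, 6, 2, 743]
[182, 7, 6, 2, 743]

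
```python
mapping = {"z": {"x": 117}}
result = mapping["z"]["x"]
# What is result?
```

Trace:
`mapping = {"z": {"x": 117}}` → mapping = {'z': {'x': 117}}
`result = mapping["z"]["x"]` → result = 117
So result = 117

Answer: 117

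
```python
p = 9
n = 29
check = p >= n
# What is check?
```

Trace:
`p = 9` → p = 9
`n = 29` → n = 29
`check = p >= n` → check = False
So check = False

Answer: False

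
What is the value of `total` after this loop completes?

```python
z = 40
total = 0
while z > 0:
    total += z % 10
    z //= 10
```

Sum digits of 40
`total` takes the values: 0 → 4

Answer: 4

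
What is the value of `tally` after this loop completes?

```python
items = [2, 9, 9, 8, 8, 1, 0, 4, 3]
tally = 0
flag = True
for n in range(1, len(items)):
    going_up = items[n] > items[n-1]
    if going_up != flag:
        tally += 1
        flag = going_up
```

Count direction changes in [2, 9, 9, 8, 8, 1, 0, 4, 3]
`tally` takes the values: 0 → 1 → 2 → 3

Answer: 3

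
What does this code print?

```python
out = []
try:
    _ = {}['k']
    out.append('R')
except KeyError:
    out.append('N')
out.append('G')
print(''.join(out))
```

Execution trace: 'N' (except KeyError) → 'G' (after the try/except). Output: NG

Answer: NG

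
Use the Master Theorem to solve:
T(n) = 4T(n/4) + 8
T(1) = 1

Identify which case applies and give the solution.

a=4, b=4, f(n)=8. log_4(4) = 1. Since c=0 < 1, Case 1 applies: T(n) = Θ(n^log_b(a)) = O(n).

Answer: O(n) - Case 1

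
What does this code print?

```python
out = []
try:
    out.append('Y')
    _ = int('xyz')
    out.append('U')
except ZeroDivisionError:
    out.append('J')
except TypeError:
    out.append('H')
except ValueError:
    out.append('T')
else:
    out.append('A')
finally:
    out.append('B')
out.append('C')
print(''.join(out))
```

Execution trace: 'Y' (try body) → 'T' (except ValueError) → 'B' (finally) → 'C' (after the try/except). Output: YTBC

Answer: YTBC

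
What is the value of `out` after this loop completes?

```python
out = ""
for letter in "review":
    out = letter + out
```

Reverse 'review'
`out` takes the values: "" → "r" → "er" → "ver" → "iver" → "eiver" → "weiver"

Answer: "weiver"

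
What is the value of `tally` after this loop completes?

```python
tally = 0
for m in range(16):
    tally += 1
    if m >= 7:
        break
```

Loop breaks when m reaches 7, tally is 8
`tally` takes the values: 0 → 1 → 2 → 3 → 4 → 5 → 6 → 7 → 8

Answer: 8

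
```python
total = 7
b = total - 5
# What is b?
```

Trace:
`total = 7` → total = 7
`b = total - 5` → b = 2
So b = 2

Answer: 2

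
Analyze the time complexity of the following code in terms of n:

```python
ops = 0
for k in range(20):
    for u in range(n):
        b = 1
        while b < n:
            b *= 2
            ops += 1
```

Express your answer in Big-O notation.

Each loop level contributes: 1 × n × log n. Multiplying the contributions gives O(n log n).

Answer: O(n log n)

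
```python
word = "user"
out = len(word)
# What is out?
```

Trace:
`word = "user"` → word = 'user'
`out = len(word)` → out = 4
So out = 4

Answer: 4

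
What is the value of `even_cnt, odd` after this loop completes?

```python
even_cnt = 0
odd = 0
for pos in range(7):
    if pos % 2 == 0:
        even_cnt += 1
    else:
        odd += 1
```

Count evens and odds in range(7)
`even_cnt, odd` takes the values: (0, 0) → (1, 0) → (1, 1) → (2, 1) → (2, 2) → (3, 2) → (3, 3) → (4, 3)

Answer: 4, 3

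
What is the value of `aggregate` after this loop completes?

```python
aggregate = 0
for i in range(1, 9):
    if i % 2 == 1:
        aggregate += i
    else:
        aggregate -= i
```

Add odd, subtract even
`aggregate` takes the values: 0 → 1 → -1 → 2 → -2 → 3 → -3 → 4 → -4

Answer: -4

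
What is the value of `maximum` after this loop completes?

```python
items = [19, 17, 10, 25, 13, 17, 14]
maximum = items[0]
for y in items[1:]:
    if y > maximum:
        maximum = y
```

Maximum of [19, 17, 10, 25, 13, 17, 14]
`maximum` takes the values: 19 → 25

Answer: 25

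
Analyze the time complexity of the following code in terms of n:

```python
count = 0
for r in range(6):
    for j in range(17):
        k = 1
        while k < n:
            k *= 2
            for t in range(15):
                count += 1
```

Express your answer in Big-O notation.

Each loop level contributes: 1 × 1 × log n × 1. Multiplying the contributions gives O(log n).

Answer: O(log n)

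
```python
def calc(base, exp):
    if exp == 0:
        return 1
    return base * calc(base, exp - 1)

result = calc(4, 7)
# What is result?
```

calc(4, 7) = 4 * 4 * 4 * 4 * 4 * 4 * 4 = 16384

Answer: 16384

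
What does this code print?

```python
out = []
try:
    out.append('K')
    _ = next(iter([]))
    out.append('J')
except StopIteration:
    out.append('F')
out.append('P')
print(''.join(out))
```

Execution trace: 'K' (try body) → 'F' (except StopIteration) → 'P' (after the try/except). Output: KFP

Answer: KFP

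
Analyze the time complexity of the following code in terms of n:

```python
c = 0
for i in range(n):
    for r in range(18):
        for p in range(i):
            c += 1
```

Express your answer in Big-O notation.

Each loop level contributes: n × 1 × n. Multiplying the contributions gives O(n^2).

Answer: O(n^2)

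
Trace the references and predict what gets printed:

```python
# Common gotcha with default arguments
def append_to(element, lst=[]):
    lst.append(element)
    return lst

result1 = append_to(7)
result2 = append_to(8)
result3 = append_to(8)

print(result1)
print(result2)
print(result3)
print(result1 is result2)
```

Key concept: mutable default argument gotcha.
Step by step:
`result1 = append_to(7)` → result1 = [7]
`result2 = append_to(8)` → result1 = [7, 8] (same object as result2); result2 = [7, 8] (same object as result1)
`result3 = append_to(8)` → result1 = [7, 8, 8] (same object as result2, result3); result2 = [7, 8, 8] (same object as result1, result3); result3 = [7, 8, 8] (same object as result1, result2)
`print(result1)` → prints [7, 8, 8]
`print(result2)` → prints [7, 8, 8]
`print(result3)` → prints [7, 8, 8]
`print(result1 is result2)` → prints True

Answer:
[7, 8, 8]
[7, 8, 8]
[7, 8, 8]
True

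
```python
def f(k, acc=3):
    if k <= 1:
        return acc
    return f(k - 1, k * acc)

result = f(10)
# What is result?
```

Accumulator trace (n, acc): (10, 3) -> (9, 30) -> (8, 270) -> (7, 2160) -> (6, 15120) -> (5, 90720) -> (4, 453600) -> (3, 1814400) -> (2, 5443200) -> (1, 10886400) -> return 10886400

Answer: 10886400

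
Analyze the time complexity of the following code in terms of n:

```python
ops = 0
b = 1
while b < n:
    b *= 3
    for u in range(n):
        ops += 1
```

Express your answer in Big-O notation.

Each loop level contributes: log n × n. Multiplying the contributions gives O(n log n).

Answer: O(n log n)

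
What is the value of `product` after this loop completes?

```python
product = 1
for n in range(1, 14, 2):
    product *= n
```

Product of 1, 3, 5, ... up to 13
`product` takes the values: 1 → 3 → 15 → 105 → 945 → 10395 → 135135

Answer: 135135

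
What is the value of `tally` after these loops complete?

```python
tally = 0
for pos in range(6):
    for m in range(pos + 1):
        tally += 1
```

Triangle: 1 + 2 + ... + 6
`tally` takes the values: 0 → 1 → 2 → 3 → 4 → 5 → 6 → 7 → 8 → 9 → 10 → 11 → 12 → 13 → 14 → 15 → 16 → 17 → 18 → 19 → 20 → 21

Answer: 21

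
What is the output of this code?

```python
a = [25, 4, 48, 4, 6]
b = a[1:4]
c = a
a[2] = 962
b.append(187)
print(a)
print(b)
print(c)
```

Key concept: slice vs alias.
Step by step:
`a = [25, 4, 48, 4, 6]` → a = [25, 4, 48, 4, 6]
`b = a[1:4]` → b = [4, 48, 4]
`c = a` → c = [25, 4, 48, 4, 6] (same object as a)
`a[2] = 962` → a = [25, 4, 962, 4, 6] (same object as c); c = [25, 4, 962, 4, 6] (same object as a)
`b.append(187)` → b = [4, 48, 4, 187]
`print(a)` → prints [25, 4, 962, 4, 6]
`print(b)` → prints [4, 48, 4, 187]
`print(c)` → prints [25, 4, 962, 4, 6]

Answer:
[25, 4, 962, 4, 6]
[4, 48, 4, 187]
[25, 4, 962, 4, 6]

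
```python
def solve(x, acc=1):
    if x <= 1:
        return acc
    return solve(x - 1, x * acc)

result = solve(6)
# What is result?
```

Accumulator trace (n, acc): (6, 1) -> (5, 6) -> (4, 30) -> (3, 120) -> (2, 360) -> (1, 720) -> return 720

Answer: 720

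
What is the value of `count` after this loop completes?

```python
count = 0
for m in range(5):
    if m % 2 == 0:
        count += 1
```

Count numbers divisible by 2 in range(5)
`count` takes the values: 0 → 1 → 2 → 3

Answer: 3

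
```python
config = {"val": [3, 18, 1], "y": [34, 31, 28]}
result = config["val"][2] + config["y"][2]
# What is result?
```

Trace:
`config = {"val": [3, 18, 1], "y": [34, 31, 28]}` → config = {'val': [3, 18, 1], 'y': [34, 31, 28]}
`result = config["val"][2] + config["y"][2]` → result = 29
So result = 29

Answer: 29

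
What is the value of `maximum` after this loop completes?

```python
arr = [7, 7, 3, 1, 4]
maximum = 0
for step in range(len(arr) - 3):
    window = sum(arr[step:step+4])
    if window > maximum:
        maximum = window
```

Max sum of 4-element window in [7, 7, 3, 1, 4]
`maximum` takes the values: 0 → 18

Answer: 18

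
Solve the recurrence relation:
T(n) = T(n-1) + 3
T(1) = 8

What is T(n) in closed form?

Unrolling: T(n) = T(1) + 3·(n-1) = 8 + 3(n-1) = 3n + 5.

Answer: T(n) = 3n + 5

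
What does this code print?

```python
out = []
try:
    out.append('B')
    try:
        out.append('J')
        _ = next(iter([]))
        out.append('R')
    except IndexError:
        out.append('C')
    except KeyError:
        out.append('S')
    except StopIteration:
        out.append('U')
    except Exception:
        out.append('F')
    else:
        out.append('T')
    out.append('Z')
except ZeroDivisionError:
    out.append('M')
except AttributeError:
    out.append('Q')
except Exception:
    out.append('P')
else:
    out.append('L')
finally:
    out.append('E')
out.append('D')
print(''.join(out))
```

Execution trace: 'B' (try body) → 'J' (inner try body) → 'U' (inner except StopIteration) → 'Z' (try body, no exception) → 'L' (else) → 'E' (finally) → 'D' (after the try/except). Output: BJUZLED

Answer: BJUZLED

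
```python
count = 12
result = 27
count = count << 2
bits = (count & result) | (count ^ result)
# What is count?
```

Trace:
`count = 12` → count = 12
`result = 27` → result = 27
`count = count << 2` → count = 48
`bits = (count & result) | (count ^ result)` → bits = 59
So count = 48

Answer: 48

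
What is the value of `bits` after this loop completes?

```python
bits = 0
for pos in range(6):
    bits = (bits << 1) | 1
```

Build 6 consecutive 1-bits: 0b111111
`bits` takes the values: 0 → 1 → 3 → 7 → 15 → 31 → 63

Answer: 63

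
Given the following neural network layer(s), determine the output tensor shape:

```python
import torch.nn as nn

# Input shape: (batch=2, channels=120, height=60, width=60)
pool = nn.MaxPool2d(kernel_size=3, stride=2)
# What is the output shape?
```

Input: (2, 120, 60, 60) -> Output: (2, 120, 29, 29)

Answer: (2, 120, 29, 29)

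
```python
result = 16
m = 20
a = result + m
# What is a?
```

Trace:
`result = 16` → result = 16
`m = 20` → m = 20
`a = result + m` → a = 36
So a = 36

Answer: 36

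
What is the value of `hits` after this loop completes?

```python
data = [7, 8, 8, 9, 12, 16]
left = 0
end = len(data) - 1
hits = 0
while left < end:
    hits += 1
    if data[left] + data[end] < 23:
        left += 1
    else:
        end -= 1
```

Steps to find pair summing to 23
`hits` takes the values: 0 → 1 → 2 → 3 → 4 → 5

Answer: 5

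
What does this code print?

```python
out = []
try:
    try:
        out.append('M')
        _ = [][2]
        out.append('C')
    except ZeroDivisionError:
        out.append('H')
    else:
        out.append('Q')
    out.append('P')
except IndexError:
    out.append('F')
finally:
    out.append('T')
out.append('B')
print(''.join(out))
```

Execution trace: 'M' (inner try body) → 'F' (except IndexError) → 'T' (finally) → 'B' (after the try/except). Output: MFTB

Answer: MFTB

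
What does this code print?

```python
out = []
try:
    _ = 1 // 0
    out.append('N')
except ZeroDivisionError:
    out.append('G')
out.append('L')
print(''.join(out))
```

Execution trace: 'G' (except ZeroDivisionError) → 'L' (after the try/except). Output: GL

Answer: GL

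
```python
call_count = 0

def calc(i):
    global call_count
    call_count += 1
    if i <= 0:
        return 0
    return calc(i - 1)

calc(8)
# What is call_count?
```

Linear recursion stepping by 1: 9 calls from i=8 down to ≤0.

Answer: 9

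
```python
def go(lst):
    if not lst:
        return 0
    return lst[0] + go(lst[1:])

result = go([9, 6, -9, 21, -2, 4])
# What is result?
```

9 + 6 + (-9) + 21 + (-2) + 4 + 0 = 29

Answer: 29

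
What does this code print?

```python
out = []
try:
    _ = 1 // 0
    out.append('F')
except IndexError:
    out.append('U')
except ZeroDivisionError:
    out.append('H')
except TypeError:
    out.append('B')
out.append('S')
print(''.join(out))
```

Execution trace: 'H' (except ZeroDivisionError) → 'S' (after the try/except). Output: HS

Answer: HS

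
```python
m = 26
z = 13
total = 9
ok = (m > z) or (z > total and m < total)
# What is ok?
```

Trace:
`m = 26` → m = 26
`z = 13` → z = 13
`total = 9` → total = 9
`ok = (m > z) or (z > total and m < total)` → ok = True
So ok = True

Answer: True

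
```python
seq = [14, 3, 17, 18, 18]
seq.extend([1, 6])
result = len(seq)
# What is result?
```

Trace:
`seq = [14, 3, 17, 18, 18]` → seq = [14, 3, 17, 18, 18]
`seq.extend([1, 6])` → seq = [14, 3, 17, 18, 18, 1, 6]
`result = len(seq)` → result = 7
So result = 7

Answer: 7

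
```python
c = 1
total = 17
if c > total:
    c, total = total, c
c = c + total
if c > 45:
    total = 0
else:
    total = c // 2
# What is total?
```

Trace:
`c = 1` → c = 1
`total = 17` → total = 17
`if c > total: ...` → c > total is False → no variable changes
`c = c + total` → c = 18
`if c > 45: ...` → c > 45 is False, take else branch → total = 9
So total = 9

Answer: 9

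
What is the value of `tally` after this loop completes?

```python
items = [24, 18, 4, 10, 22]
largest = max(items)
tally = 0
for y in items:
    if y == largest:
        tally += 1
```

Count of max value 24 in [24, 18, 4, 10, 22]
`tally` takes the values: 0 → 1

Answer: 1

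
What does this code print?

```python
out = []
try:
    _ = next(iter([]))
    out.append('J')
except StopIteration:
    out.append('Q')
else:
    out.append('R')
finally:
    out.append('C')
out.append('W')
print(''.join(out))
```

Execution trace: 'Q' (except StopIteration) → 'C' (finally) → 'W' (after the try/except). Output: QCW

Answer: QCW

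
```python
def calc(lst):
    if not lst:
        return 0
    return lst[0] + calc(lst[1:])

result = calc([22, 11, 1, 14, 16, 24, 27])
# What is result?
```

22 + 11 + 1 + 14 + 16 + 24 + 27 + 0 = 115

Answer: 115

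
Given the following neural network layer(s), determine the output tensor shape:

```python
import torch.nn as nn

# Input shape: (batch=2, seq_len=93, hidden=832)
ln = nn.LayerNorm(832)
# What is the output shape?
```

Input: (2, 93, 832) -> Output: (2, 93, 832)

Answer: (2, 93, 832)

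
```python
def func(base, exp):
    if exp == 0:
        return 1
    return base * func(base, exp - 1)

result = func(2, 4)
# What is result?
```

func(2, 4) = 2 * 2 * 2 * 2 = 16

Answer: 16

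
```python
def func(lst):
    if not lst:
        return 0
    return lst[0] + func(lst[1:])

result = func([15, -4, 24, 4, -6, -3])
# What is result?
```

15 + (-4) + 24 + 4 + (-6) + (-3) + 0 = 30

Answer: 30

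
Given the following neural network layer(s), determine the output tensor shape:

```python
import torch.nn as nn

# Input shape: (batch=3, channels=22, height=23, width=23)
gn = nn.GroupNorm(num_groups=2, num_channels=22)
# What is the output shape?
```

Input: (3, 22, 23, 23) -> Output: (3, 22, 23, 23)

Answer: (3, 22, 23, 23)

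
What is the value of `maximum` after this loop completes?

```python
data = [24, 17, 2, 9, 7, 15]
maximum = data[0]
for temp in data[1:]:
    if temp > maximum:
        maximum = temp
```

Maximum of [24, 17, 2, 9, 7, 15]
`maximum` takes the values: 24

Answer: 24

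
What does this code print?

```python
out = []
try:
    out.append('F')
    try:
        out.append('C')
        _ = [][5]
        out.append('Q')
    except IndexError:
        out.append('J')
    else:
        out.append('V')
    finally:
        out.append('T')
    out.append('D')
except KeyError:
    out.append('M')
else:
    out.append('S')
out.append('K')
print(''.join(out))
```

Execution trace: 'F' (try body) → 'C' (inner try body) → 'J' (inner except IndexError) → 'T' (inner finally) → 'D' (try body, no exception) → 'S' (else) → 'K' (after the try/except). Output: FCJTDSK

Answer: FCJTDSK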